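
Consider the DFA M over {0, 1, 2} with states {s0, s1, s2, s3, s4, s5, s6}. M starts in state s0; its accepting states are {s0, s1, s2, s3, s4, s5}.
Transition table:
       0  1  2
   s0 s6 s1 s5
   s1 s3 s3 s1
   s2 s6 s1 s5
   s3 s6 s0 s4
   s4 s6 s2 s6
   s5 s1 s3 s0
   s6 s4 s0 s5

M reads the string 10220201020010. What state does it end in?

s0 --1--> s1
s1 --0--> s3
s3 --2--> s4
s4 --2--> s6
s6 --0--> s4
s4 --2--> s6
s6 --0--> s4
s4 --1--> s2
s2 --0--> s6
s6 --2--> s5
s5 --0--> s1
s1 --0--> s3
s3 --1--> s0
s0 --0--> s6

s6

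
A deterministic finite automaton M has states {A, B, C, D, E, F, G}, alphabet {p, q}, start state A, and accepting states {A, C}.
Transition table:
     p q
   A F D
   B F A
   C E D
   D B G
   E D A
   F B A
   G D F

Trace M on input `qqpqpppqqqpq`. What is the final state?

A --q--> D
D --q--> G
G --p--> D
D --q--> G
G --p--> D
D --p--> B
B --p--> F
F --q--> A
A --q--> D
D --q--> G
G --p--> D
D --q--> G

G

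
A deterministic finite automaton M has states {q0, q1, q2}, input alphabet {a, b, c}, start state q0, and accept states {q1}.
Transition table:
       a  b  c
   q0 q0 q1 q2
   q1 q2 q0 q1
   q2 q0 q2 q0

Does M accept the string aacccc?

rejected

q0 --a--> q0
q0 --a--> q0
q0 --c--> q2
q2 --c--> q0
q0 --c--> q2
q2 --c--> q0
End in state q0, which is not an accepting state.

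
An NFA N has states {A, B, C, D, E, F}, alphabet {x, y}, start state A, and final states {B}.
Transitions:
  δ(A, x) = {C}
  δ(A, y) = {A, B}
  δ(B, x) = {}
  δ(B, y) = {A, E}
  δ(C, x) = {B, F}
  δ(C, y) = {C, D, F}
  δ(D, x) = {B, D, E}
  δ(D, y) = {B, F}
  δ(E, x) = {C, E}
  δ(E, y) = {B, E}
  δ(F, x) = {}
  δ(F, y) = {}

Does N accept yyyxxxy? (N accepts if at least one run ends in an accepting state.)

Start: {A}
read y: {A, B}
read y: {A, B, E}
read y: {A, B, E}
read x: {C, E}
read x: {B, C, E, F}
read x: {B, C, E, F}
read y: {A, B, C, D, E, F}
Reachable ∩ accepting = {B} — nonempty.

accepted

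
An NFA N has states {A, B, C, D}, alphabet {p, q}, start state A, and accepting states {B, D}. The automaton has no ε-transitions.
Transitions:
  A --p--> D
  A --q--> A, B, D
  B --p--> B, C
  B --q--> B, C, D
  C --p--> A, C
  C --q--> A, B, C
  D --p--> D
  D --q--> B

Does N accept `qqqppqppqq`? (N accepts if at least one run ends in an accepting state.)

Start: {A}
read q: {A, B, D}
read q: {A, B, C, D}
read q: {A, B, C, D}
read p: {A, B, C, D}
read p: {A, B, C, D}
read q: {A, B, C, D}
read p: {A, B, C, D}
read p: {A, B, C, D}
read q: {A, B, C, D}
read q: {A, B, C, D}
Reachable ∩ accepting = {B, D} — nonempty.

accepted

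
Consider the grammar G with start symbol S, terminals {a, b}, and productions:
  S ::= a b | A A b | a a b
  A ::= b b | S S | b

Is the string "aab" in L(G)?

S ⇒ aab

yes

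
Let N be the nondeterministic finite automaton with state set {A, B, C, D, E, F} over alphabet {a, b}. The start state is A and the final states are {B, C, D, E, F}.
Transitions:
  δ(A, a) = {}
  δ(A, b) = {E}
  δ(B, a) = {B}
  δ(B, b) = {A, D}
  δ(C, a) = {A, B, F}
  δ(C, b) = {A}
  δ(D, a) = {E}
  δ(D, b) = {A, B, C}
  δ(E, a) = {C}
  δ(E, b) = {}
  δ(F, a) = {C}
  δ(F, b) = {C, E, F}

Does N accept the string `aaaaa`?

Start: {A}
read a: {}
The reachable set is empty and stays empty for the remaining 4 symbols.
Reachable ∩ accepting = {} — empty.

rejected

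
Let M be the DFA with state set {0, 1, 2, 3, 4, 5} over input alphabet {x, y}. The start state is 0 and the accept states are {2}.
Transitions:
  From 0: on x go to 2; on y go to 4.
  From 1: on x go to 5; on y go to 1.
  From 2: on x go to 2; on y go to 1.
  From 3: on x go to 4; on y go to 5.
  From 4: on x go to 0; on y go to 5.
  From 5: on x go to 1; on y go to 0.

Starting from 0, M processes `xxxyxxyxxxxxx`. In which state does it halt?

0 --x--> 2
2 --x--> 2
2 --x--> 2
2 --y--> 1
1 --x--> 5
5 --x--> 1
1 --y--> 1
1 --x--> 5
5 --x--> 1
1 --x--> 5
5 --x--> 1
1 --x--> 5
5 --x--> 1

1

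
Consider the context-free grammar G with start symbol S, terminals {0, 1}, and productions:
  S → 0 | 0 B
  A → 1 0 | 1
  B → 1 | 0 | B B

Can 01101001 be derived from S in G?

yes

S ⇒ 0B ⇒ 0BB ⇒ 01B ⇒ 01BB ⇒ 01BBB ⇒ 01BBBB ⇒ 011BBB ⇒ 0110BB ⇒ 0110BBB ⇒ 01101BB ⇒ 01101BBB ⇒ 011010BB ⇒ 0110100B ⇒ 01101001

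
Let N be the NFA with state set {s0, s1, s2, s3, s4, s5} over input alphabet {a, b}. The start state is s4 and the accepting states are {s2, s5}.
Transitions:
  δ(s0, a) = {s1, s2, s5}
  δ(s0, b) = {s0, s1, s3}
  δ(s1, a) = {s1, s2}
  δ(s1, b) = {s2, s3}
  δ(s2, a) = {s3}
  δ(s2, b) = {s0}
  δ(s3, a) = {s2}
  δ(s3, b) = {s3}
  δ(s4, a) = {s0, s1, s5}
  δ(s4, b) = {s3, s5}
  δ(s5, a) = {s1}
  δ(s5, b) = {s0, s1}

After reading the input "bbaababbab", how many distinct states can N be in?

Start: {s4}
read b: {s3, s5}
read b: {s0, s1, s3}
read a: {s1, s2, s5}
read a: {s1, s2, s3}
read b: {s0, s2, s3}
read a: {s1, s2, s3, s5}
read b: {s0, s1, s2, s3}
read b: {s0, s1, s2, s3}
read a: {s1, s2, s3, s5}
read b: {s0, s1, s2, s3}
Final reachable set {s0, s1, s2, s3} has 4 states.

4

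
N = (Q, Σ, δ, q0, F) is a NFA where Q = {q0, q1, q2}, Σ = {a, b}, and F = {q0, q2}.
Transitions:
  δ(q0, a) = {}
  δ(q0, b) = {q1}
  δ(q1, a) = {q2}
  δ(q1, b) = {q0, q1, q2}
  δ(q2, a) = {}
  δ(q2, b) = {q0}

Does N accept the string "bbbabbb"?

Start: {q0}
read b: {q1}
read b: {q0, q1, q2}
read b: {q0, q1, q2}
read a: {q2}
read b: {q0}
read b: {q1}
read b: {q0, q1, q2}
Reachable ∩ accepting = {q0, q2} — nonempty.

accepted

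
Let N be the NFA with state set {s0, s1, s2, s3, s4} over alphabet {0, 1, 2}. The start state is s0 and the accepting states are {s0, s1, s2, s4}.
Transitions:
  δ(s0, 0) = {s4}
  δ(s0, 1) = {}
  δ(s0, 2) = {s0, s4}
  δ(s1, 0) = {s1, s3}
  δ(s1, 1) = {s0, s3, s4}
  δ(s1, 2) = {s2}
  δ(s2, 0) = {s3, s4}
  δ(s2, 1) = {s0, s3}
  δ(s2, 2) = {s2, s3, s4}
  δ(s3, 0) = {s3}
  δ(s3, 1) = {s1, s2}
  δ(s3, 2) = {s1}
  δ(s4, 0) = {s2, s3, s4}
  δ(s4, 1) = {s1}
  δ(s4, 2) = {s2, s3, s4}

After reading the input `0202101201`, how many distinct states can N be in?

5

Start: {s0}
read 0: {s4}
read 2: {s2, s3, s4}
read 0: {s2, s3, s4}
read 2: {s1, s2, s3, s4}
read 1: {s0, s1, s2, s3, s4}
read 0: {s1, s2, s3, s4}
read 1: {s0, s1, s2, s3, s4}
read 2: {s0, s1, s2, s3, s4}
read 0: {s1, s2, s3, s4}
read 1: {s0, s1, s2, s3, s4}
Final reachable set {s0, s1, s2, s3, s4} has 5 states.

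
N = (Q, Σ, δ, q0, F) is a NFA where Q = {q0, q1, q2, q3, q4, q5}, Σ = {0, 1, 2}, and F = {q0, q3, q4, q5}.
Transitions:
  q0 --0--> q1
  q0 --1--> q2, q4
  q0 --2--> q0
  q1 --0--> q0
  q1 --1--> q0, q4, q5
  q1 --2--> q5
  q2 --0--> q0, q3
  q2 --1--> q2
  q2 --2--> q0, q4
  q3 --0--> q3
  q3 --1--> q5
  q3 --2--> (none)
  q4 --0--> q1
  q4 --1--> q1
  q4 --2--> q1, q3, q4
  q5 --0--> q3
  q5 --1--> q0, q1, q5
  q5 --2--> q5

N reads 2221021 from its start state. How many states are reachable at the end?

5

Start: {q0}
read 2: {q0}
read 2: {q0}
read 2: {q0}
read 1: {q2, q4}
read 0: {q0, q1, q3}
read 2: {q0, q5}
read 1: {q0, q1, q2, q4, q5}
Final reachable set {q0, q1, q2, q4, q5} has 5 states.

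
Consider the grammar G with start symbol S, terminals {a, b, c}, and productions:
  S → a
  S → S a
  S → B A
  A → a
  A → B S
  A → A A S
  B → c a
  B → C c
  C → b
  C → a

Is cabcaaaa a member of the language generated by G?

yes

S ⇒ Sa ⇒ BAa ⇒ caAa ⇒ caBSa ⇒ caCcSa ⇒ cabcSa ⇒ cabcSaa ⇒ cabcSaaa ⇒ cabcaaaa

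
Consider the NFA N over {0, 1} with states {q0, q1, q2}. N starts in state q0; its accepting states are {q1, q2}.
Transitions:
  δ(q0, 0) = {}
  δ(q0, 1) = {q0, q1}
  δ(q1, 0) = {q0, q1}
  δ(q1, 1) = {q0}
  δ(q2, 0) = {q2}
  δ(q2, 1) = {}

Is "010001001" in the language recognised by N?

Start: {q0}
read 0: {}
The reachable set is empty and stays empty for the remaining 8 symbols.
Reachable ∩ accepting = {} — empty.

rejected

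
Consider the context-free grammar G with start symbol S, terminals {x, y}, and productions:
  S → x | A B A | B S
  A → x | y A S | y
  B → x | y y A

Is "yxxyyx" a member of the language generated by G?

no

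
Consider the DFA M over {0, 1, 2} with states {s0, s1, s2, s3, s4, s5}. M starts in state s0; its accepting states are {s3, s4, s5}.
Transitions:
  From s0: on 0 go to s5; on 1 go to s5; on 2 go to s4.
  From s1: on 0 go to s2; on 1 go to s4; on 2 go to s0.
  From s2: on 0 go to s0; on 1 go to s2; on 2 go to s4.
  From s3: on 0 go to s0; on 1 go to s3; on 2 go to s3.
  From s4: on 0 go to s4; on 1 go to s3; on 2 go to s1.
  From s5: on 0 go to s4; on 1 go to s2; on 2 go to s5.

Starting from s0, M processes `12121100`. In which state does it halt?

s0 --1--> s5
s5 --2--> s5
s5 --1--> s2
s2 --2--> s4
s4 --1--> s3
s3 --1--> s3
s3 --0--> s0
s0 --0--> s5

s5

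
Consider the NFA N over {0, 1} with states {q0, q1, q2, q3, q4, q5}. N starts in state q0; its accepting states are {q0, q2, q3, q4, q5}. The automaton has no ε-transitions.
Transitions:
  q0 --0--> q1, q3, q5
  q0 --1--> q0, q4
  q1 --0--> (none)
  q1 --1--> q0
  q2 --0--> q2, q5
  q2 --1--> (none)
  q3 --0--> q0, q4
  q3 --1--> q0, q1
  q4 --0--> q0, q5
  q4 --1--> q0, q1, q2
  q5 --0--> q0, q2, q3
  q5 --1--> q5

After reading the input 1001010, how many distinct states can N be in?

5

Start: {q0}
read 1: {q0, q4}
read 0: {q0, q1, q3, q5}
read 0: {q0, q1, q2, q3, q4, q5}
read 1: {q0, q1, q2, q4, q5}
read 0: {q0, q1, q2, q3, q5}
read 1: {q0, q1, q4, q5}
read 0: {q0, q1, q2, q3, q5}
Final reachable set {q0, q1, q2, q3, q5} has 5 states.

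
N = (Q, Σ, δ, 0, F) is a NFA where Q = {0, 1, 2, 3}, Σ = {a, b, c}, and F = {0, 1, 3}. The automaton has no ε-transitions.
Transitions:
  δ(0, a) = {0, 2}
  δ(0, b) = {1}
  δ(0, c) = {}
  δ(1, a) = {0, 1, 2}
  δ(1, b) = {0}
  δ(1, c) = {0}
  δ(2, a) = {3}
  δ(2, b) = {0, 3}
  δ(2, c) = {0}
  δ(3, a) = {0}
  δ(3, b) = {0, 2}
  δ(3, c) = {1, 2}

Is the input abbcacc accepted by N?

rejected

Start: {0}
read a: {0, 2}
read b: {0, 1, 3}
read b: {0, 1, 2}
read c: {0}
read a: {0, 2}
read c: {0}
read c: {}
Reachable ∩ accepting = {} — empty.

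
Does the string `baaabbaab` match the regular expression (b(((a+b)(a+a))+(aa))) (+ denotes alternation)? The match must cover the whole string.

no

No split of baaabbaab into u·v has b matching u and (((a+b)(a+a))+(aa)) matching v.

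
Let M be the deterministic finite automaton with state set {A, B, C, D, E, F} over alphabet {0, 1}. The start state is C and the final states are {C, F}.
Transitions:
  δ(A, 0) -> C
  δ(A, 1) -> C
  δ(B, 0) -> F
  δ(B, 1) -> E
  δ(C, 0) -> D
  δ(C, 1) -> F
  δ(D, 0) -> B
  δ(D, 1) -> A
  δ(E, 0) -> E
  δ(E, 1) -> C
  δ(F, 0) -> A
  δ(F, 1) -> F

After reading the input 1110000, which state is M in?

C --1--> F
F --1--> F
F --1--> F
F --0--> A
A --0--> C
C --0--> D
D --0--> B

B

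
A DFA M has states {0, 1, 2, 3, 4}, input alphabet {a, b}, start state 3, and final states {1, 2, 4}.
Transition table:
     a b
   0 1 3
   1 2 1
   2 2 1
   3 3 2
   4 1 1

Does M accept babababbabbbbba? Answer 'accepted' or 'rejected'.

accepted

3 --b--> 2
2 --a--> 2
2 --b--> 1
1 --a--> 2
2 --b--> 1
1 --a--> 2
2 --b--> 1
1 --b--> 1
1 --a--> 2
2 --b--> 1
1 --b--> 1
1 --b--> 1
1 --b--> 1
1 --b--> 1
1 --a--> 2
End in state 2, which is an accepting state.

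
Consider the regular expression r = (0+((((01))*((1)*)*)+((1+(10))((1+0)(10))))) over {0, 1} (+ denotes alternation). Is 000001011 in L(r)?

Neither 0 nor ((((01))*((1)*)*)+((1+(10))((1+0)(10)))) matches 000001011.

no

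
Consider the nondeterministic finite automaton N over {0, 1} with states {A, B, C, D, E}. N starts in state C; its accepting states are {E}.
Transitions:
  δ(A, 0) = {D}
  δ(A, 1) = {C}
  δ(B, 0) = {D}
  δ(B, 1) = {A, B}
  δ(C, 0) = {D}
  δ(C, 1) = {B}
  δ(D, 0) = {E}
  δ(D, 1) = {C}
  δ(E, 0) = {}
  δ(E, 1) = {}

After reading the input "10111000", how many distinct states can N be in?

0

Start: {C}
read 1: {B}
read 0: {D}
read 1: {C}
read 1: {B}
read 1: {A, B}
read 0: {D}
read 0: {E}
read 0: {}
Final reachable set {} has 0 states.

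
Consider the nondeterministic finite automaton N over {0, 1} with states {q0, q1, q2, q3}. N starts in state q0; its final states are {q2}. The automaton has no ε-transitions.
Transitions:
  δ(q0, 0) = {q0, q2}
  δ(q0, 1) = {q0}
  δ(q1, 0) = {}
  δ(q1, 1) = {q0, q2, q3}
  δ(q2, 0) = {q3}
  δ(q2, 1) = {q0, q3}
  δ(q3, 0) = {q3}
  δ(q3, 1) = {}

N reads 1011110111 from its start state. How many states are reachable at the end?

Start: {q0}
read 1: {q0}
read 0: {q0, q2}
read 1: {q0, q3}
read 1: {q0}
read 1: {q0}
read 1: {q0}
read 0: {q0, q2}
read 1: {q0, q3}
read 1: {q0}
read 1: {q0}
Final reachable set {q0} has 1 state.

1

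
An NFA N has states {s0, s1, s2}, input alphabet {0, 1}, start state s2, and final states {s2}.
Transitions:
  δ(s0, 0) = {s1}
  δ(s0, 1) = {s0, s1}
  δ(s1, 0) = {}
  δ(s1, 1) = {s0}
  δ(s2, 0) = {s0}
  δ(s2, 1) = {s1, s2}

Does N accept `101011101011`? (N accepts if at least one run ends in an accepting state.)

rejected

Start: {s2}
read 1: {s1, s2}
read 0: {s0}
read 1: {s0, s1}
read 0: {s1}
read 1: {s0}
read 1: {s0, s1}
read 1: {s0, s1}
read 0: {s1}
read 1: {s0}
read 0: {s1}
read 1: {s0}
read 1: {s0, s1}
Reachable ∩ accepting = {} — empty.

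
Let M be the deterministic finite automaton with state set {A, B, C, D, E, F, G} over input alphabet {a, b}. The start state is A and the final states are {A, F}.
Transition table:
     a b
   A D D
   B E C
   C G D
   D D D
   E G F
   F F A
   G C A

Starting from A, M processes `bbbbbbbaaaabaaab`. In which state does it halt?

D

A --b--> D
D --b--> D
D --b--> D
D --b--> D
D --b--> D
D --b--> D
D --b--> D
D --a--> D
D --a--> D
D --a--> D
D --a--> D
D --b--> D
D --a--> D
D --a--> D
D --a--> D
D --b--> D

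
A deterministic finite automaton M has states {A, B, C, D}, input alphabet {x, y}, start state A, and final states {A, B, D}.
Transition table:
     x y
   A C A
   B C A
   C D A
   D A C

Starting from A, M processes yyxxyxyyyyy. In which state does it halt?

A

A --y--> A
A --y--> A
A --x--> C
C --x--> D
D --y--> C
C --x--> D
D --y--> C
C --y--> A
A --y--> A
A --y--> A
A --y--> A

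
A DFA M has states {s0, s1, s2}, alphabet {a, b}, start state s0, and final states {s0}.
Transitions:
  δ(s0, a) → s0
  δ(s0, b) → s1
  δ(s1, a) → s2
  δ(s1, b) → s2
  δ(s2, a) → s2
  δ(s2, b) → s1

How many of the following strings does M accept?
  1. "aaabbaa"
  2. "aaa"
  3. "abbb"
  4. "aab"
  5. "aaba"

"aaabbaa": rejected
"aaa": accepted
"abbb": rejected
"aab": rejected
"aaba": rejected

1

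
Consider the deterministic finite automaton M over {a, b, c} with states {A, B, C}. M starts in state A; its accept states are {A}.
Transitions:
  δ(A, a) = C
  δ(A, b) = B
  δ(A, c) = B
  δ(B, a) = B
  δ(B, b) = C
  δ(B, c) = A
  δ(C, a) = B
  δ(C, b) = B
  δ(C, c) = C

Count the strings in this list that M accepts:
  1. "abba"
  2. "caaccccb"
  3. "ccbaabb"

"abba": rejected
"caaccccb": rejected
"ccbaabb": rejected

0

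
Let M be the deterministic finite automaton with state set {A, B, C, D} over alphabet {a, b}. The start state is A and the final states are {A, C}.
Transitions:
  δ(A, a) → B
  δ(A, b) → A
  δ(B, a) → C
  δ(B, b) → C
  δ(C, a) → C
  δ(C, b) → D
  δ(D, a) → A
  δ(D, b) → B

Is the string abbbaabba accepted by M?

accepted

A --a--> B
B --b--> C
C --b--> D
D --b--> B
B --a--> C
C --a--> C
C --b--> D
D --b--> B
B --a--> C
End in state C, which is an accepting state.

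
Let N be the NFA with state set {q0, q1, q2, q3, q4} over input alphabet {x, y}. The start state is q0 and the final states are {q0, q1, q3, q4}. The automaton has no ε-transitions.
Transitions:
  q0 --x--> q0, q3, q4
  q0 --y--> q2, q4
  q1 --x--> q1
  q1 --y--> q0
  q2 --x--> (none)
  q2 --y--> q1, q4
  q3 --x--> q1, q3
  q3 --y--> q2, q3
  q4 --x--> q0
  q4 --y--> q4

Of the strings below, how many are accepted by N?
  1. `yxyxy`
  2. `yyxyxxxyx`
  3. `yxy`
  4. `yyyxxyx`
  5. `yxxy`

5

`yxyxy`: accepted
`yyxyxxxyx`: accepted
`yxy`: accepted
`yyyxxyx`: accepted
`yxxy`: accepted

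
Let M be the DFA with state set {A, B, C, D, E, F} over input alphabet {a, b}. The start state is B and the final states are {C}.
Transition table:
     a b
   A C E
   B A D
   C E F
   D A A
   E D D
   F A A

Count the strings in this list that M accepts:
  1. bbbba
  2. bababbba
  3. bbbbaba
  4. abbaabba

1

bbbba: rejected
bababbba: rejected
bbbbaba: rejected
abbaabba: accepted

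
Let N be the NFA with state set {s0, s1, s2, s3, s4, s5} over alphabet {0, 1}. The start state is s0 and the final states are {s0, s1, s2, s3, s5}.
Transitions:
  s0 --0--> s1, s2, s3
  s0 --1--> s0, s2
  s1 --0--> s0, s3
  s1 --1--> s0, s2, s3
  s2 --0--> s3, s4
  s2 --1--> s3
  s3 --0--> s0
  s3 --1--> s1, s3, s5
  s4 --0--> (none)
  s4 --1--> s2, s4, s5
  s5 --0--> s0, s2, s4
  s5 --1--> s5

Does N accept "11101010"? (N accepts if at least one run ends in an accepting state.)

accepted

Start: {s0}
read 1: {s0, s2}
read 1: {s0, s2, s3}
read 1: {s0, s1, s2, s3, s5}
read 0: {s0, s1, s2, s3, s4}
read 1: {s0, s1, s2, s3, s4, s5}
read 0: {s0, s1, s2, s3, s4}
read 1: {s0, s1, s2, s3, s4, s5}
read 0: {s0, s1, s2, s3, s4}
Reachable ∩ accepting = {s0, s1, s2, s3} — nonempty.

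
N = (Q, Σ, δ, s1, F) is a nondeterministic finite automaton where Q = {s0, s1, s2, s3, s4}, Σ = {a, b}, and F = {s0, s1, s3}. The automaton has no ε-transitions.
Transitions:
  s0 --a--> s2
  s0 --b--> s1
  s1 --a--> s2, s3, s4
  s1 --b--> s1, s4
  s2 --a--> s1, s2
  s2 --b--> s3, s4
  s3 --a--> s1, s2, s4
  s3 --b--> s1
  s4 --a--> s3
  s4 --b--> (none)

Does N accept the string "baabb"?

accepted

Start: {s1}
read b: {s1, s4}
read a: {s2, s3, s4}
read a: {s1, s2, s3, s4}
read b: {s1, s3, s4}
read b: {s1, s4}
Reachable ∩ accepting = {s1} — nonempty.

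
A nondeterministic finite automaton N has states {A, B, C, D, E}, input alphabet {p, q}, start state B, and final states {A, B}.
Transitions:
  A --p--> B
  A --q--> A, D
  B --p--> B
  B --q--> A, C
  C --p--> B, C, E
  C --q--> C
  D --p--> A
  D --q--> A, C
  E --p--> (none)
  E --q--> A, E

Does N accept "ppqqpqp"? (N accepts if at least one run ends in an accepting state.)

accepted

Start: {B}
read p: {B}
read p: {B}
read q: {A, C}
read q: {A, C, D}
read p: {A, B, C, E}
read q: {A, C, D, E}
read p: {A, B, C, E}
Reachable ∩ accepting = {A, B} — nonempty.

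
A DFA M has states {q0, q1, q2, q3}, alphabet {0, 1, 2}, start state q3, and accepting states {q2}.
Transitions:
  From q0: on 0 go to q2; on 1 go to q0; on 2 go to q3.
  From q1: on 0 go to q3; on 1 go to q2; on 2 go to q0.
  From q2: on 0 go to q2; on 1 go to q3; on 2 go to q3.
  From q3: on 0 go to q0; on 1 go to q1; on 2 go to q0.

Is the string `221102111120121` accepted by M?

q3 --2--> q0
q0 --2--> q3
q3 --1--> q1
q1 --1--> q2
q2 --0--> q2
q2 --2--> q3
q3 --1--> q1
q1 --1--> q2
q2 --1--> q3
q3 --1--> q1
q1 --2--> q0
q0 --0--> q2
q2 --1--> q3
q3 --2--> q0
q0 --1--> q0
End in state q0, which is not an accepting state.

rejected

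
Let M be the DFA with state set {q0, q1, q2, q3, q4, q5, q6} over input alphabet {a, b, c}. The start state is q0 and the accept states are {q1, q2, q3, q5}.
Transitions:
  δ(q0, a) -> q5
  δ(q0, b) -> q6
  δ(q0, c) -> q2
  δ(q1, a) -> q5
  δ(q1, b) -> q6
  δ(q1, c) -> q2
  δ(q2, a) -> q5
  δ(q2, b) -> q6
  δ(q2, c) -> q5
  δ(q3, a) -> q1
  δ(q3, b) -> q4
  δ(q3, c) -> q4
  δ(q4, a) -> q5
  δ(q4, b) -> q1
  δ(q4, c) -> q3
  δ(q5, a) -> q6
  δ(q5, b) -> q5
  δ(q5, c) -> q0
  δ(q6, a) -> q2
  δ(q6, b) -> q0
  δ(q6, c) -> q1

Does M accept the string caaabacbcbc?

q0 --c--> q2
q2 --a--> q5
q5 --a--> q6
q6 --a--> q2
q2 --b--> q6
q6 --a--> q2
q2 --c--> q5
q5 --b--> q5
q5 --c--> q0
q0 --b--> q6
q6 --c--> q1
End in state q1, which is an accepting state.

accepted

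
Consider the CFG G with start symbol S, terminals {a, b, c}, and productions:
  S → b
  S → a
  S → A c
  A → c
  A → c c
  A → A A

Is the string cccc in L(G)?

yes

S ⇒ Ac ⇒ AAc ⇒ cAc ⇒ cccc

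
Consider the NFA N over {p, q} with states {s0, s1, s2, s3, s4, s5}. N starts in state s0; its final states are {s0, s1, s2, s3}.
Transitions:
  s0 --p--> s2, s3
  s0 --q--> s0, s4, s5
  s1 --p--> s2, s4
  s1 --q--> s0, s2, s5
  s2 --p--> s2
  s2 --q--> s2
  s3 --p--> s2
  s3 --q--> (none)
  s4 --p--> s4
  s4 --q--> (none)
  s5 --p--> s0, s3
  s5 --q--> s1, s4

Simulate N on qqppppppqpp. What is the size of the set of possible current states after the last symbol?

1

Start: {s0}
read q: {s0, s4, s5}
read q: {s0, s1, s4, s5}
read p: {s0, s2, s3, s4}
read p: {s2, s3, s4}
read p: {s2, s4}
read p: {s2, s4}
read p: {s2, s4}
read p: {s2, s4}
read q: {s2}
read p: {s2}
read p: {s2}
Final reachable set {s2} has 1 state.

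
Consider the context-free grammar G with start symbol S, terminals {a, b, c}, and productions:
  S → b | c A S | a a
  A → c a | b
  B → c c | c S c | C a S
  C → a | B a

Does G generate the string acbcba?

no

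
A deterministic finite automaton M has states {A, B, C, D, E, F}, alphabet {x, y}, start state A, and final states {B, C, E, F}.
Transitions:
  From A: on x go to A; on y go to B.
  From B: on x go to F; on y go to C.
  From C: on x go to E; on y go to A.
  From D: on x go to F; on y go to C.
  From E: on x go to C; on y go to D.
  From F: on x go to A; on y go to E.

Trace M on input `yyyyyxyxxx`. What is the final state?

A --y--> B
B --y--> C
C --y--> A
A --y--> B
B --y--> C
C --x--> E
E --y--> D
D --x--> F
F --x--> A
A --x--> A

A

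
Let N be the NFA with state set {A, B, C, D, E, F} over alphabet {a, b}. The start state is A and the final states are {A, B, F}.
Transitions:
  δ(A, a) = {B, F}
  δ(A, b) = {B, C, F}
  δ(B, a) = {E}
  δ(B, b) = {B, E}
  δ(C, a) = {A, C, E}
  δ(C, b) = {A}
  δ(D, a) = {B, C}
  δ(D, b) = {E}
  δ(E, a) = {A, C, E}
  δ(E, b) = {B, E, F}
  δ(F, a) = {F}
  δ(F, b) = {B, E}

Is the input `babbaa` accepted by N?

accepted

Start: {A}
read b: {B, C, F}
read a: {A, C, E, F}
read b: {A, B, C, E, F}
read b: {A, B, C, E, F}
read a: {A, B, C, E, F}
read a: {A, B, C, E, F}
Reachable ∩ accepting = {A, B, F} — nonempty.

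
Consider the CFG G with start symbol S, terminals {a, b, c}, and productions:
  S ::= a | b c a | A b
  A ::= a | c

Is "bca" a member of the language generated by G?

S ⇒ bca

yes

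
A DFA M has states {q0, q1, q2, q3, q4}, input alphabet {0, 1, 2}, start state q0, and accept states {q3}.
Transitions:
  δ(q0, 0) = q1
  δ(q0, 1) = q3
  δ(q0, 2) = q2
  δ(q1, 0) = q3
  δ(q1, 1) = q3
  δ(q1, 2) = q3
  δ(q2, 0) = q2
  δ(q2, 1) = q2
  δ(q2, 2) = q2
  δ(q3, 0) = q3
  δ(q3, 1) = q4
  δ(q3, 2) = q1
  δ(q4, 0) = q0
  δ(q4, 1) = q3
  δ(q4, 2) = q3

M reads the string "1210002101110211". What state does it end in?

q0 --1--> q3
q3 --2--> q1
q1 --1--> q3
q3 --0--> q3
q3 --0--> q3
q3 --0--> q3
q3 --2--> q1
q1 --1--> q3
q3 --0--> q3
q3 --1--> q4
q4 --1--> q3
q3 --1--> q4
q4 --0--> q0
q0 --2--> q2
q2 --1--> q2
q2 --1--> q2

q2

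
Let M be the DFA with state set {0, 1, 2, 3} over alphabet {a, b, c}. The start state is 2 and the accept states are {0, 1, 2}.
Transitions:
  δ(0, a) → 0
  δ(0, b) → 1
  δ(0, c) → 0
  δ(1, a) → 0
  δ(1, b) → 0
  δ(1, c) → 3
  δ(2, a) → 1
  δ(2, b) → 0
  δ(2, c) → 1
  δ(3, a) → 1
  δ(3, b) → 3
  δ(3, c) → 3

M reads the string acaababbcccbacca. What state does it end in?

0

2 --a--> 1
1 --c--> 3
3 --a--> 1
1 --a--> 0
0 --b--> 1
1 --a--> 0
0 --b--> 1
1 --b--> 0
0 --c--> 0
0 --c--> 0
0 --c--> 0
0 --b--> 1
1 --a--> 0
0 --c--> 0
0 --c--> 0
0 --a--> 0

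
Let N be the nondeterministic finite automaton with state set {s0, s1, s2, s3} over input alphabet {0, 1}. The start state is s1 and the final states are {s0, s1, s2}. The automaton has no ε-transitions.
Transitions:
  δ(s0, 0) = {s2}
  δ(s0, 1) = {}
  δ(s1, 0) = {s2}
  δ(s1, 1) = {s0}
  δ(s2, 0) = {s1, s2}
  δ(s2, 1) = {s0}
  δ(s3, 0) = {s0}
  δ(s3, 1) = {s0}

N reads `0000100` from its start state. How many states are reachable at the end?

Start: {s1}
read 0: {s2}
read 0: {s1, s2}
read 0: {s1, s2}
read 0: {s1, s2}
read 1: {s0}
read 0: {s2}
read 0: {s1, s2}
Final reachable set {s1, s2} has 2 states.

2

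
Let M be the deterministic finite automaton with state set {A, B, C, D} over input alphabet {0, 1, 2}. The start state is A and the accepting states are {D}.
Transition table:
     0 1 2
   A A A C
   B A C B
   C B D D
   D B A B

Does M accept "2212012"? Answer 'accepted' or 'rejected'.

A --2--> C
C --2--> D
D --1--> A
A --2--> C
C --0--> B
B --1--> C
C --2--> D
End in state D, which is an accepting state.

accepted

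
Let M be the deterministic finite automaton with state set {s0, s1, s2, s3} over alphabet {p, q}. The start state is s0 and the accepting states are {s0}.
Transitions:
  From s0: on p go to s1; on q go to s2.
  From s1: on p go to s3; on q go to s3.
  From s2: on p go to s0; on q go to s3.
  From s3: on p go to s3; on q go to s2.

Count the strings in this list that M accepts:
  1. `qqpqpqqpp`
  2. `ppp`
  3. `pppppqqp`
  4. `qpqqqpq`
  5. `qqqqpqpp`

`qqpqpqqpp`: rejected
`ppp`: rejected
`pppppqqp`: rejected
`qpqqqpq`: rejected
`qqqqpqpp`: rejected

0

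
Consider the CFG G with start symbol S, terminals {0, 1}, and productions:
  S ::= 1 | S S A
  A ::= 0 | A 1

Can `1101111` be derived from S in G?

S ⇒ SSA ⇒ 1SA ⇒ 11A ⇒ 11A1 ⇒ 11A11 ⇒ 11A111 ⇒ 11A1111 ⇒ 1101111

yes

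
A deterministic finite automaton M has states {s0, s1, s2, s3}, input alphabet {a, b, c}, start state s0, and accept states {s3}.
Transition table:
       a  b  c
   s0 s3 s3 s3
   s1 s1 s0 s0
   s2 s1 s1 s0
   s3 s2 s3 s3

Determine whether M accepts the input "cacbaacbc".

s0 --c--> s3
s3 --a--> s2
s2 --c--> s0
s0 --b--> s3
s3 --a--> s2
s2 --a--> s1
s1 --c--> s0
s0 --b--> s3
s3 --c--> s3
End in state s3, which is an accepting state.

accepted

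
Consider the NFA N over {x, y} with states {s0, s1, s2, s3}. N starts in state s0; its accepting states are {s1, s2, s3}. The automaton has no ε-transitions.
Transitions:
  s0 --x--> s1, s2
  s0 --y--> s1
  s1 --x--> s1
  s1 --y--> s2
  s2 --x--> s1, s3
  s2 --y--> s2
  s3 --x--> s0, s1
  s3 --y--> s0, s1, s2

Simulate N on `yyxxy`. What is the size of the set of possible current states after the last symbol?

Start: {s0}
read y: {s1}
read y: {s2}
read x: {s1, s3}
read x: {s0, s1}
read y: {s1, s2}
Final reachable set {s1, s2} has 2 states.

2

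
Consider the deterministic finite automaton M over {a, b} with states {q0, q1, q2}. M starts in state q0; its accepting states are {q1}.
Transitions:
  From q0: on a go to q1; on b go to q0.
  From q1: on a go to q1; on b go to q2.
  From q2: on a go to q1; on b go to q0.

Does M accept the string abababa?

q0 --a--> q1
q1 --b--> q2
q2 --a--> q1
q1 --b--> q2
q2 --a--> q1
q1 --b--> q2
q2 --a--> q1
End in state q1, which is an accepting state.

accepted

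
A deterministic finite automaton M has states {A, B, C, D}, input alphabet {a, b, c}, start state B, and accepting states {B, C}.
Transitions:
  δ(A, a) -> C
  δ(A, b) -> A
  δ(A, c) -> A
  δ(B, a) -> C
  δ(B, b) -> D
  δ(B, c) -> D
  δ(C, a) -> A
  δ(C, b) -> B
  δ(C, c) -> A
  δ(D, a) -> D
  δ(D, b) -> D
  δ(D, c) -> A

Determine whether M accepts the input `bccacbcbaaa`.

B --b--> D
D --c--> A
A --c--> A
A --a--> C
C --c--> A
A --b--> A
A --c--> A
A --b--> A
A --a--> C
C --a--> A
A --a--> C
End in state C, which is an accepting state.

accepted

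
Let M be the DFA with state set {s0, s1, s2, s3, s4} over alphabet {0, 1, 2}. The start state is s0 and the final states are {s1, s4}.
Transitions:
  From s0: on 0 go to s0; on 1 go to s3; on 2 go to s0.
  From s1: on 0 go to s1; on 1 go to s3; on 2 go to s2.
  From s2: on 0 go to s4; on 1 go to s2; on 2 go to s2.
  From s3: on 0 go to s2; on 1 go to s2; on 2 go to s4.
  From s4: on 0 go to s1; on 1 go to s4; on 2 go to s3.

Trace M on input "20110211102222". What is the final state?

s0 --2--> s0
s0 --0--> s0
s0 --1--> s3
s3 --1--> s2
s2 --0--> s4
s4 --2--> s3
s3 --1--> s2
s2 --1--> s2
s2 --1--> s2
s2 --0--> s4
s4 --2--> s3
s3 --2--> s4
s4 --2--> s3
s3 --2--> s4

s4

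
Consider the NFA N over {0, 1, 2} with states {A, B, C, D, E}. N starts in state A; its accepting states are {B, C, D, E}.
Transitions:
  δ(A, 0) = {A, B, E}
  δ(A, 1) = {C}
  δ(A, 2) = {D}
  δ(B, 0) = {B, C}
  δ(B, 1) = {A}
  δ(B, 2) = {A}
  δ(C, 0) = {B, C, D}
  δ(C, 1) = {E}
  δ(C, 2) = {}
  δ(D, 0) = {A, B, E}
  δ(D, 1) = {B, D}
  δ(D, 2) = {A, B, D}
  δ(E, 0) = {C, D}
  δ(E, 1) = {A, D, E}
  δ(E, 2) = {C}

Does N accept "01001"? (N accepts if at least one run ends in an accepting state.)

Start: {A}
read 0: {A, B, E}
read 1: {A, C, D, E}
read 0: {A, B, C, D, E}
read 0: {A, B, C, D, E}
read 1: {A, B, C, D, E}
Reachable ∩ accepting = {B, C, D, E} — nonempty.

accepted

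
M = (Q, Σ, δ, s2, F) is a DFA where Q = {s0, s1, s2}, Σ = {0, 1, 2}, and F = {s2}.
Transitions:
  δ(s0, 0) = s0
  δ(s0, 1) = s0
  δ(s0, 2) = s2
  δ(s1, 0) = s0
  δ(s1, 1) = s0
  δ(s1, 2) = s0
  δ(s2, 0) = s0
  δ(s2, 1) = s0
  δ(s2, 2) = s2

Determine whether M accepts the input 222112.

s2 --2--> s2
s2 --2--> s2
s2 --2--> s2
s2 --1--> s0
s0 --1--> s0
s0 --2--> s2
End in state s2, which is an accepting state.

accepted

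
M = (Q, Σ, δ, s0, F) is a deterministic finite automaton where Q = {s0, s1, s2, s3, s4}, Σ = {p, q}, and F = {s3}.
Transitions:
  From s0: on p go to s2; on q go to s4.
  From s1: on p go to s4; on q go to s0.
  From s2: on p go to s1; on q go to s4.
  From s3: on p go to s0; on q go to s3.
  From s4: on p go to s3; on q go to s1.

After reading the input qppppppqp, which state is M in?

s0

s0 --q--> s4
s4 --p--> s3
s3 --p--> s0
s0 --p--> s2
s2 --p--> s1
s1 --p--> s4
s4 --p--> s3
s3 --q--> s3
s3 --p--> s0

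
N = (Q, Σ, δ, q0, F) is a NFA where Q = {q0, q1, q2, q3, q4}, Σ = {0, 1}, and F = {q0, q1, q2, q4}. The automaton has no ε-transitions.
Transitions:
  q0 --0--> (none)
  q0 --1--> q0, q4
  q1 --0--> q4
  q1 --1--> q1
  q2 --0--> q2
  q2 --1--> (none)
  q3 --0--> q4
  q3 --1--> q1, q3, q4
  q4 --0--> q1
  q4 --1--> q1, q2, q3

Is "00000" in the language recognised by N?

Start: {q0}
read 0: {}
The reachable set is empty and stays empty for the remaining 4 symbols.
Reachable ∩ accepting = {} — empty.

rejected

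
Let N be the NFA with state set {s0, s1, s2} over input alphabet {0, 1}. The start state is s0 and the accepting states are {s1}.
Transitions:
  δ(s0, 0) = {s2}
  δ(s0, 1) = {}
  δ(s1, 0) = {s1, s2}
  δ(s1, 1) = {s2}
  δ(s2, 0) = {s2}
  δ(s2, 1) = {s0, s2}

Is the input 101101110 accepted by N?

rejected

Start: {s0}
read 1: {}
The reachable set is empty and stays empty for the remaining 8 symbols.
Reachable ∩ accepting = {} — empty.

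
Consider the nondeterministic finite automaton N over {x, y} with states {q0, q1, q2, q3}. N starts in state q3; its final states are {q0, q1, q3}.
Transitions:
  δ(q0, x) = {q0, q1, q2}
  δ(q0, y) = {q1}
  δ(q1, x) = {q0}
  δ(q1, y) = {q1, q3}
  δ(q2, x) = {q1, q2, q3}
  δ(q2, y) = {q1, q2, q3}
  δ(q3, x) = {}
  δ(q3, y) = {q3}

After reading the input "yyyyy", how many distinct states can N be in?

1

Start: {q3}
read y: {q3}
read y: {q3}
read y: {q3}
read y: {q3}
read y: {q3}
Final reachable set {q3} has 1 state.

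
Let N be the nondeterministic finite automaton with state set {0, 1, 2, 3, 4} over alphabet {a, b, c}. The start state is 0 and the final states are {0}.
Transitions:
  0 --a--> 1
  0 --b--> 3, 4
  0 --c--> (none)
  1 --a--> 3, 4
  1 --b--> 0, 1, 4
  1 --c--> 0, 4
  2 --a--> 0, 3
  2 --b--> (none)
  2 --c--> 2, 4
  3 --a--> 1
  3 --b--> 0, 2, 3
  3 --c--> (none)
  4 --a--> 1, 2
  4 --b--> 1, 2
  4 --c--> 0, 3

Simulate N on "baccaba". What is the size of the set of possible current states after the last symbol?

5

Start: {0}
read b: {3, 4}
read a: {1, 2}
read c: {0, 2, 4}
read c: {0, 2, 3, 4}
read a: {0, 1, 2, 3}
read b: {0, 1, 2, 3, 4}
read a: {0, 1, 2, 3, 4}
Final reachable set {0, 1, 2, 3, 4} has 5 states.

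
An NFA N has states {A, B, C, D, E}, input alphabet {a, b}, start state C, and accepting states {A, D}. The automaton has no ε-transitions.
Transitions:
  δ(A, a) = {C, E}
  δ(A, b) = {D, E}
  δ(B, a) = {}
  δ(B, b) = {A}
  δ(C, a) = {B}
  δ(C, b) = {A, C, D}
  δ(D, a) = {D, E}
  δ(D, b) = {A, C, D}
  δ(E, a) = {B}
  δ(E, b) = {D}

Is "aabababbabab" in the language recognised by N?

rejected

Start: {C}
read a: {B}
read a: {}
The reachable set is empty and stays empty for the remaining 10 symbols.
Reachable ∩ accepting = {} — empty.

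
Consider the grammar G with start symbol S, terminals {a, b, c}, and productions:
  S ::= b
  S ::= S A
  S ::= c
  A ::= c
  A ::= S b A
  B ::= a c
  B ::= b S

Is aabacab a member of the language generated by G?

no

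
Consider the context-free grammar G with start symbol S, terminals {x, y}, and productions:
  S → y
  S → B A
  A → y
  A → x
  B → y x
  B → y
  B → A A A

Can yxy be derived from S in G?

S ⇒ BA ⇒ yxA ⇒ yxy

yes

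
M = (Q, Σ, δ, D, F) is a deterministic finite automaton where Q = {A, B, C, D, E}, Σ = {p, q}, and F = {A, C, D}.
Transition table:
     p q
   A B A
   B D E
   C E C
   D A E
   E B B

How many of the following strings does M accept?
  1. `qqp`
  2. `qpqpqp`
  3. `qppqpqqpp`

`qqp`: accepted
`qpqpqp`: rejected
`qppqpqqpp`: accepted

2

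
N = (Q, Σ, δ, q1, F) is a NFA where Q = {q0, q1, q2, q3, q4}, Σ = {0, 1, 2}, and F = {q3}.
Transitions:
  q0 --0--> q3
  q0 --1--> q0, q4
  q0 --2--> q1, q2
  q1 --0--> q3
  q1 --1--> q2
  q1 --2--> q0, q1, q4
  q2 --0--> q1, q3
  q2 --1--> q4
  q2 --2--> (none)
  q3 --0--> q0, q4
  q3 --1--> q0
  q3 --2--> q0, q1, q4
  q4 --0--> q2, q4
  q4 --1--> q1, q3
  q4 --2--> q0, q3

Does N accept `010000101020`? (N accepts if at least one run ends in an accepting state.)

accepted

Start: {q1}
read 0: {q3}
read 1: {q0}
read 0: {q3}
read 0: {q0, q4}
read 0: {q2, q3, q4}
read 0: {q0, q1, q2, q3, q4}
read 1: {q0, q1, q2, q3, q4}
read 0: {q0, q1, q2, q3, q4}
read 1: {q0, q1, q2, q3, q4}
read 0: {q0, q1, q2, q3, q4}
read 2: {q0, q1, q2, q3, q4}
read 0: {q0, q1, q2, q3, q4}
Reachable ∩ accepting = {q3} — nonempty.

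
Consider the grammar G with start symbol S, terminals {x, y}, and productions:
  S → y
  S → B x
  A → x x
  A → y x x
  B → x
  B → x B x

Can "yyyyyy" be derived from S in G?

no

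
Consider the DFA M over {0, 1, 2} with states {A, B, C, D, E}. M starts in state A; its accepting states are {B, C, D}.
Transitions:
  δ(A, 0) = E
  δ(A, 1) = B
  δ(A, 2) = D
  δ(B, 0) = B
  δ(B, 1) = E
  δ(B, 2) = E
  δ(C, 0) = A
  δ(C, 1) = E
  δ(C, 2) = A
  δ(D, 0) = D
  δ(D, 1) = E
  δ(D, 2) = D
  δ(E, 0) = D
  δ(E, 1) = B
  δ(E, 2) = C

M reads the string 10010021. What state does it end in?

E

A --1--> B
B --0--> B
B --0--> B
B --1--> E
E --0--> D
D --0--> D
D --2--> D
D --1--> E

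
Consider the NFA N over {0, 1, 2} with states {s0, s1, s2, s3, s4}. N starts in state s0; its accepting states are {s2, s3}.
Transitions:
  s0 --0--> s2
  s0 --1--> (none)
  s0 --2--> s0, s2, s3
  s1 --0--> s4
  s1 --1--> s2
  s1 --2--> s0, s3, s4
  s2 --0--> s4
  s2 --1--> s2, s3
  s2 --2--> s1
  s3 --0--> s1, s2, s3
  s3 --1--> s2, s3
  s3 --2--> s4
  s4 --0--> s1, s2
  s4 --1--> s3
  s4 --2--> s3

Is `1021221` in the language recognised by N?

Start: {s0}
read 1: {}
The reachable set is empty and stays empty for the remaining 6 symbols.
Reachable ∩ accepting = {} — empty.

rejected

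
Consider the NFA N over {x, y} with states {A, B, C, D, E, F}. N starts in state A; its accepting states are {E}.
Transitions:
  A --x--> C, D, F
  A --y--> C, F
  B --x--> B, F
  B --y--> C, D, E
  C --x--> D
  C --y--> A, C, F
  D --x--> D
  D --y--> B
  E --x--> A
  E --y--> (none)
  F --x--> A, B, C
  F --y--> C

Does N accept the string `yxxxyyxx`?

rejected

Start: {A}
read y: {C, F}
read x: {A, B, C, D}
read x: {B, C, D, F}
read x: {A, B, C, D, F}
read y: {A, B, C, D, E, F}
read y: {A, B, C, D, E, F}
read x: {A, B, C, D, F}
read x: {A, B, C, D, F}
Reachable ∩ accepting = {} — empty.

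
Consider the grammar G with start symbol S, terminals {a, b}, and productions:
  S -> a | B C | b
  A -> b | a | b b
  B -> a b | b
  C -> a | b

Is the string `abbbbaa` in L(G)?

no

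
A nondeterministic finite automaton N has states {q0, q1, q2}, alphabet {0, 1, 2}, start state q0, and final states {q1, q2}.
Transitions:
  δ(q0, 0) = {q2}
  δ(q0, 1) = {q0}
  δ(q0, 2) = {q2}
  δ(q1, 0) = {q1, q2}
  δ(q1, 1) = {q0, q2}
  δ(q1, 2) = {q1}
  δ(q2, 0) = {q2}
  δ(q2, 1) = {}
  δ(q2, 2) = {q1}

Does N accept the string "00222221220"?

accepted

Start: {q0}
read 0: {q2}
read 0: {q2}
read 2: {q1}
read 2: {q1}
read 2: {q1}
read 2: {q1}
read 2: {q1}
read 1: {q0, q2}
read 2: {q1, q2}
read 2: {q1}
read 0: {q1, q2}
Reachable ∩ accepting = {q1, q2} — nonempty.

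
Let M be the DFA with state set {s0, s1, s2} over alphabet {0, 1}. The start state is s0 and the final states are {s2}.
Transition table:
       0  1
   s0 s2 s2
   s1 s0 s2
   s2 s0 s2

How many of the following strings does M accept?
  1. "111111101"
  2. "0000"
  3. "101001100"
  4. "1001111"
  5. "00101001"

4

"111111101": accepted
"0000": rejected
"101001100": accepted
"1001111": accepted
"00101001": accepted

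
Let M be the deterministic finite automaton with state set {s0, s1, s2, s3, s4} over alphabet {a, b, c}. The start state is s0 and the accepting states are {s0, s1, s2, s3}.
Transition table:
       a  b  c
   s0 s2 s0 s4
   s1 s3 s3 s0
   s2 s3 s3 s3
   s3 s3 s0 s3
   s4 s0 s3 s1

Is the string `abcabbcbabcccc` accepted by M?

rejected

s0 --a--> s2
s2 --b--> s3
s3 --c--> s3
s3 --a--> s3
s3 --b--> s0
s0 --b--> s0
s0 --c--> s4
s4 --b--> s3
s3 --a--> s3
s3 --b--> s0
s0 --c--> s4
s4 --c--> s1
s1 --c--> s0
s0 --c--> s4
End in state s4, which is not an accepting state.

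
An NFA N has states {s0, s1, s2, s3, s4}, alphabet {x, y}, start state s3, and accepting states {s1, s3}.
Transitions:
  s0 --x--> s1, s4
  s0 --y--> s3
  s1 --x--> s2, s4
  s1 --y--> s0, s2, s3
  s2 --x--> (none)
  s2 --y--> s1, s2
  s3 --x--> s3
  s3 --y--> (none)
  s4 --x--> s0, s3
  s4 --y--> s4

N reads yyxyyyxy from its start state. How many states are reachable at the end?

0

Start: {s3}
read y: {}
The reachable set is empty and stays empty for the remaining 7 symbols.
Final reachable set {} has 0 states.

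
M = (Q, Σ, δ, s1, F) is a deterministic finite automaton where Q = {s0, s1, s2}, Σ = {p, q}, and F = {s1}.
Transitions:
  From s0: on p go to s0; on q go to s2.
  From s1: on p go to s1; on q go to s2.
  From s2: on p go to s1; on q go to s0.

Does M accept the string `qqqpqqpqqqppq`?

rejected

s1 --q--> s2
s2 --q--> s0
s0 --q--> s2
s2 --p--> s1
s1 --q--> s2
s2 --q--> s0
s0 --p--> s0
s0 --q--> s2
s2 --q--> s0
s0 --q--> s2
s2 --p--> s1
s1 --p--> s1
s1 --q--> s2
End in state s2, which is not an accepting state.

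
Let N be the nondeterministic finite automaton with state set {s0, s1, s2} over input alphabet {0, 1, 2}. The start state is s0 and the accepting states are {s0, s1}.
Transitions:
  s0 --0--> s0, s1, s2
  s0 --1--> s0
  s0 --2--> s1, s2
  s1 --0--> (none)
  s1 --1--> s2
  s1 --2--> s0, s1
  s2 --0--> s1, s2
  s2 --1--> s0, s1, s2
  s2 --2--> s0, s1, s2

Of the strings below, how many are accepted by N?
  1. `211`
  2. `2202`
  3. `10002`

`211`: accepted
`2202`: accepted
`10002`: accepted

3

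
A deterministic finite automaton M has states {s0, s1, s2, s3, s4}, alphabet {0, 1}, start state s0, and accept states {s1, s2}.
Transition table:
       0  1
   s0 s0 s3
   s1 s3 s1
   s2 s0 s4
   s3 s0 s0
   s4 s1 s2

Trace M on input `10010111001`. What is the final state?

s0 --1--> s3
s3 --0--> s0
s0 --0--> s0
s0 --1--> s3
s3 --0--> s0
s0 --1--> s3
s3 --1--> s0
s0 --1--> s3
s3 --0--> s0
s0 --0--> s0
s0 --1--> s3

s3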